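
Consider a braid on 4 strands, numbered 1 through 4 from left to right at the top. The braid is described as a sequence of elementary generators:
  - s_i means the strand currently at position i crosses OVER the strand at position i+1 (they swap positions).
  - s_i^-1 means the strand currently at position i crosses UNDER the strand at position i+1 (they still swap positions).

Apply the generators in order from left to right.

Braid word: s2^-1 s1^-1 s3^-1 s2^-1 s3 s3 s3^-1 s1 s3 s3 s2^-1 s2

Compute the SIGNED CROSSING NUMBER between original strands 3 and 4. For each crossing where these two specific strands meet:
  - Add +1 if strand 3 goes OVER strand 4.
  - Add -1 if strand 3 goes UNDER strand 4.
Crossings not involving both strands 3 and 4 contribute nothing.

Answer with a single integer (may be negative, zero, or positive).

Gen 1: crossing 2x3. Both 3&4? no. Sum: 0
Gen 2: crossing 1x3. Both 3&4? no. Sum: 0
Gen 3: crossing 2x4. Both 3&4? no. Sum: 0
Gen 4: crossing 1x4. Both 3&4? no. Sum: 0
Gen 5: crossing 1x2. Both 3&4? no. Sum: 0
Gen 6: crossing 2x1. Both 3&4? no. Sum: 0
Gen 7: crossing 1x2. Both 3&4? no. Sum: 0
Gen 8: 3 over 4. Both 3&4? yes. Contrib: +1. Sum: 1
Gen 9: crossing 2x1. Both 3&4? no. Sum: 1
Gen 10: crossing 1x2. Both 3&4? no. Sum: 1
Gen 11: crossing 3x2. Both 3&4? no. Sum: 1
Gen 12: crossing 2x3. Both 3&4? no. Sum: 1

Answer: 1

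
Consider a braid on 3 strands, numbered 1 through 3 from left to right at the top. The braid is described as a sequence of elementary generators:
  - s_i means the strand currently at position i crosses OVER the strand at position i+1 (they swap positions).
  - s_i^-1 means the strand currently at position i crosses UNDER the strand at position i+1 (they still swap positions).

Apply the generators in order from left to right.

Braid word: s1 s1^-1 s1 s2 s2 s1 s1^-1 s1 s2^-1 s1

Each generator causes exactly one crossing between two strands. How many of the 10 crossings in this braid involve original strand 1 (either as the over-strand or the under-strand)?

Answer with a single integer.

Answer: 9

Derivation:
Gen 1: crossing 1x2. Involves strand 1? yes. Count so far: 1
Gen 2: crossing 2x1. Involves strand 1? yes. Count so far: 2
Gen 3: crossing 1x2. Involves strand 1? yes. Count so far: 3
Gen 4: crossing 1x3. Involves strand 1? yes. Count so far: 4
Gen 5: crossing 3x1. Involves strand 1? yes. Count so far: 5
Gen 6: crossing 2x1. Involves strand 1? yes. Count so far: 6
Gen 7: crossing 1x2. Involves strand 1? yes. Count so far: 7
Gen 8: crossing 2x1. Involves strand 1? yes. Count so far: 8
Gen 9: crossing 2x3. Involves strand 1? no. Count so far: 8
Gen 10: crossing 1x3. Involves strand 1? yes. Count so far: 9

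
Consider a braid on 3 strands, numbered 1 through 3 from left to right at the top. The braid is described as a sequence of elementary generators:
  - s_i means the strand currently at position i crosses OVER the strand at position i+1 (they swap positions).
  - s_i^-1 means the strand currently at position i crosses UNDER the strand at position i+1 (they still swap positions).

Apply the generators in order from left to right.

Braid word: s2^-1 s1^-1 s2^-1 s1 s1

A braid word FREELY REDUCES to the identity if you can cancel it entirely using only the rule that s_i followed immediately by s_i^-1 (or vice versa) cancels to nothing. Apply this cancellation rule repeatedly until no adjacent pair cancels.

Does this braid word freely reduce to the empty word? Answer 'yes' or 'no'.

Gen 1 (s2^-1): push. Stack: [s2^-1]
Gen 2 (s1^-1): push. Stack: [s2^-1 s1^-1]
Gen 3 (s2^-1): push. Stack: [s2^-1 s1^-1 s2^-1]
Gen 4 (s1): push. Stack: [s2^-1 s1^-1 s2^-1 s1]
Gen 5 (s1): push. Stack: [s2^-1 s1^-1 s2^-1 s1 s1]
Reduced word: s2^-1 s1^-1 s2^-1 s1 s1

Answer: no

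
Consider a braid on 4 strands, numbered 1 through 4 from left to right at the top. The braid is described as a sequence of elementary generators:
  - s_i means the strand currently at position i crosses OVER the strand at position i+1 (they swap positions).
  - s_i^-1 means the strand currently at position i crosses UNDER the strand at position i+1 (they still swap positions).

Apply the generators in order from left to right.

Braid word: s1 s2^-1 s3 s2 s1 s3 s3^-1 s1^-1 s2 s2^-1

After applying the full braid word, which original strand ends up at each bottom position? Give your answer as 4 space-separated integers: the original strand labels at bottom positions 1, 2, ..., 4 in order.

Answer: 2 4 3 1

Derivation:
Gen 1 (s1): strand 1 crosses over strand 2. Perm now: [2 1 3 4]
Gen 2 (s2^-1): strand 1 crosses under strand 3. Perm now: [2 3 1 4]
Gen 3 (s3): strand 1 crosses over strand 4. Perm now: [2 3 4 1]
Gen 4 (s2): strand 3 crosses over strand 4. Perm now: [2 4 3 1]
Gen 5 (s1): strand 2 crosses over strand 4. Perm now: [4 2 3 1]
Gen 6 (s3): strand 3 crosses over strand 1. Perm now: [4 2 1 3]
Gen 7 (s3^-1): strand 1 crosses under strand 3. Perm now: [4 2 3 1]
Gen 8 (s1^-1): strand 4 crosses under strand 2. Perm now: [2 4 3 1]
Gen 9 (s2): strand 4 crosses over strand 3. Perm now: [2 3 4 1]
Gen 10 (s2^-1): strand 3 crosses under strand 4. Perm now: [2 4 3 1]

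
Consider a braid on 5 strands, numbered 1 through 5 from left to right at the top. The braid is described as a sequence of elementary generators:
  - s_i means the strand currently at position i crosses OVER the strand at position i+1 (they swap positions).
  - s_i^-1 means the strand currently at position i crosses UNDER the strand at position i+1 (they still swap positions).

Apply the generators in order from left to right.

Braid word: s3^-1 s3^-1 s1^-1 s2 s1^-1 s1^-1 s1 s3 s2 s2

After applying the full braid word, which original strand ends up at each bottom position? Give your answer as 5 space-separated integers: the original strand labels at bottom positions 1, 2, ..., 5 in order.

Gen 1 (s3^-1): strand 3 crosses under strand 4. Perm now: [1 2 4 3 5]
Gen 2 (s3^-1): strand 4 crosses under strand 3. Perm now: [1 2 3 4 5]
Gen 3 (s1^-1): strand 1 crosses under strand 2. Perm now: [2 1 3 4 5]
Gen 4 (s2): strand 1 crosses over strand 3. Perm now: [2 3 1 4 5]
Gen 5 (s1^-1): strand 2 crosses under strand 3. Perm now: [3 2 1 4 5]
Gen 6 (s1^-1): strand 3 crosses under strand 2. Perm now: [2 3 1 4 5]
Gen 7 (s1): strand 2 crosses over strand 3. Perm now: [3 2 1 4 5]
Gen 8 (s3): strand 1 crosses over strand 4. Perm now: [3 2 4 1 5]
Gen 9 (s2): strand 2 crosses over strand 4. Perm now: [3 4 2 1 5]
Gen 10 (s2): strand 4 crosses over strand 2. Perm now: [3 2 4 1 5]

Answer: 3 2 4 1 5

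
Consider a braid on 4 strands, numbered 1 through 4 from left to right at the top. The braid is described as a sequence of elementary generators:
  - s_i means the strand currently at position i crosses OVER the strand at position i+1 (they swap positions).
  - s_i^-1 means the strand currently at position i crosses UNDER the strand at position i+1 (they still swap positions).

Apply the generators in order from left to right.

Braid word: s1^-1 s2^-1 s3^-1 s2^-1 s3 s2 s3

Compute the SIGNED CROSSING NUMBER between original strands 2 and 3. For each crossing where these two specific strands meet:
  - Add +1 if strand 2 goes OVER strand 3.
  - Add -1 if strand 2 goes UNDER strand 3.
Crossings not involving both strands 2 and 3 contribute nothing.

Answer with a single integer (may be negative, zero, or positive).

Answer: 0

Derivation:
Gen 1: crossing 1x2. Both 2&3? no. Sum: 0
Gen 2: crossing 1x3. Both 2&3? no. Sum: 0
Gen 3: crossing 1x4. Both 2&3? no. Sum: 0
Gen 4: crossing 3x4. Both 2&3? no. Sum: 0
Gen 5: crossing 3x1. Both 2&3? no. Sum: 0
Gen 6: crossing 4x1. Both 2&3? no. Sum: 0
Gen 7: crossing 4x3. Both 2&3? no. Sum: 0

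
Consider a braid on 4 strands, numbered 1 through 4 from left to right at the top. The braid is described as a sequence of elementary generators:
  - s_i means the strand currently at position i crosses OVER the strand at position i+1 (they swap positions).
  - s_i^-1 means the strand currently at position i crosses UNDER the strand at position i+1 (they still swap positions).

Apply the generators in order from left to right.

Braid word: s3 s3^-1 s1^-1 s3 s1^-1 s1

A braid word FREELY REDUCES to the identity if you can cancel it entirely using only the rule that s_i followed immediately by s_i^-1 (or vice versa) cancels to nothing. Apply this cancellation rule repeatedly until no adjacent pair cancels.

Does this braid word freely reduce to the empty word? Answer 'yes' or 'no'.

Answer: no

Derivation:
Gen 1 (s3): push. Stack: [s3]
Gen 2 (s3^-1): cancels prior s3. Stack: []
Gen 3 (s1^-1): push. Stack: [s1^-1]
Gen 4 (s3): push. Stack: [s1^-1 s3]
Gen 5 (s1^-1): push. Stack: [s1^-1 s3 s1^-1]
Gen 6 (s1): cancels prior s1^-1. Stack: [s1^-1 s3]
Reduced word: s1^-1 s3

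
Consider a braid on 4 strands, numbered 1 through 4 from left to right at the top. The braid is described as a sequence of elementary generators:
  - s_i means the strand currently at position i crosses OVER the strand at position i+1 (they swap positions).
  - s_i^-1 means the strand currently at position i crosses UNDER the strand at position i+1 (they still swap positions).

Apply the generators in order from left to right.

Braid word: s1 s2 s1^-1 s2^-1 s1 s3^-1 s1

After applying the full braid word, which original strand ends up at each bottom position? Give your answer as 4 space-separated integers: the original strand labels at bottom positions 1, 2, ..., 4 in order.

Answer: 3 1 4 2

Derivation:
Gen 1 (s1): strand 1 crosses over strand 2. Perm now: [2 1 3 4]
Gen 2 (s2): strand 1 crosses over strand 3. Perm now: [2 3 1 4]
Gen 3 (s1^-1): strand 2 crosses under strand 3. Perm now: [3 2 1 4]
Gen 4 (s2^-1): strand 2 crosses under strand 1. Perm now: [3 1 2 4]
Gen 5 (s1): strand 3 crosses over strand 1. Perm now: [1 3 2 4]
Gen 6 (s3^-1): strand 2 crosses under strand 4. Perm now: [1 3 4 2]
Gen 7 (s1): strand 1 crosses over strand 3. Perm now: [3 1 4 2]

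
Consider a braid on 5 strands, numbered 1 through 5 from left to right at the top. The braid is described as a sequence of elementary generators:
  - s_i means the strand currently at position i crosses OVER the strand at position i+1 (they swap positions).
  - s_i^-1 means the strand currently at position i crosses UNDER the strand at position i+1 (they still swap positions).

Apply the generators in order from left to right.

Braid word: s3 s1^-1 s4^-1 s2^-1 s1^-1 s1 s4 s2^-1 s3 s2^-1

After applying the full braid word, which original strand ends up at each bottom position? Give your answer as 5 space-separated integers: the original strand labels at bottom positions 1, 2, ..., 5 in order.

Answer: 2 3 1 4 5

Derivation:
Gen 1 (s3): strand 3 crosses over strand 4. Perm now: [1 2 4 3 5]
Gen 2 (s1^-1): strand 1 crosses under strand 2. Perm now: [2 1 4 3 5]
Gen 3 (s4^-1): strand 3 crosses under strand 5. Perm now: [2 1 4 5 3]
Gen 4 (s2^-1): strand 1 crosses under strand 4. Perm now: [2 4 1 5 3]
Gen 5 (s1^-1): strand 2 crosses under strand 4. Perm now: [4 2 1 5 3]
Gen 6 (s1): strand 4 crosses over strand 2. Perm now: [2 4 1 5 3]
Gen 7 (s4): strand 5 crosses over strand 3. Perm now: [2 4 1 3 5]
Gen 8 (s2^-1): strand 4 crosses under strand 1. Perm now: [2 1 4 3 5]
Gen 9 (s3): strand 4 crosses over strand 3. Perm now: [2 1 3 4 5]
Gen 10 (s2^-1): strand 1 crosses under strand 3. Perm now: [2 3 1 4 5]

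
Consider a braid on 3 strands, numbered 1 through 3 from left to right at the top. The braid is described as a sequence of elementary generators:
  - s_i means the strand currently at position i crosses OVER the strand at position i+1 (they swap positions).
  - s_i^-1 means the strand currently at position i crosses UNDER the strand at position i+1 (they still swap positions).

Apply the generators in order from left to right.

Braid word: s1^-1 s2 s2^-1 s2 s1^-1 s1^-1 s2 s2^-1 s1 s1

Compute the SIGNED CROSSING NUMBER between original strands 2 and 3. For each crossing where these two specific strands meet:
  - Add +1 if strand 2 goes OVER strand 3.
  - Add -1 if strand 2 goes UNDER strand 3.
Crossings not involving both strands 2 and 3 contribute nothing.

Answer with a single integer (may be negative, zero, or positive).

Answer: 0

Derivation:
Gen 1: crossing 1x2. Both 2&3? no. Sum: 0
Gen 2: crossing 1x3. Both 2&3? no. Sum: 0
Gen 3: crossing 3x1. Both 2&3? no. Sum: 0
Gen 4: crossing 1x3. Both 2&3? no. Sum: 0
Gen 5: 2 under 3. Both 2&3? yes. Contrib: -1. Sum: -1
Gen 6: 3 under 2. Both 2&3? yes. Contrib: +1. Sum: 0
Gen 7: crossing 3x1. Both 2&3? no. Sum: 0
Gen 8: crossing 1x3. Both 2&3? no. Sum: 0
Gen 9: 2 over 3. Both 2&3? yes. Contrib: +1. Sum: 1
Gen 10: 3 over 2. Both 2&3? yes. Contrib: -1. Sum: 0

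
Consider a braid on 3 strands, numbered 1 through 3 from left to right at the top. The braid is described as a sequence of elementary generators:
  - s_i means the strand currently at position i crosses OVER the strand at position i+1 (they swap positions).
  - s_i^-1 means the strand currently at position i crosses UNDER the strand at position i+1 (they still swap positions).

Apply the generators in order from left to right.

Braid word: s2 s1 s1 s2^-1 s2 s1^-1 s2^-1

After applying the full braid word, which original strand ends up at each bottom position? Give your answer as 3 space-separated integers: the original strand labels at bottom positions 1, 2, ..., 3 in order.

Answer: 3 2 1

Derivation:
Gen 1 (s2): strand 2 crosses over strand 3. Perm now: [1 3 2]
Gen 2 (s1): strand 1 crosses over strand 3. Perm now: [3 1 2]
Gen 3 (s1): strand 3 crosses over strand 1. Perm now: [1 3 2]
Gen 4 (s2^-1): strand 3 crosses under strand 2. Perm now: [1 2 3]
Gen 5 (s2): strand 2 crosses over strand 3. Perm now: [1 3 2]
Gen 6 (s1^-1): strand 1 crosses under strand 3. Perm now: [3 1 2]
Gen 7 (s2^-1): strand 1 crosses under strand 2. Perm now: [3 2 1]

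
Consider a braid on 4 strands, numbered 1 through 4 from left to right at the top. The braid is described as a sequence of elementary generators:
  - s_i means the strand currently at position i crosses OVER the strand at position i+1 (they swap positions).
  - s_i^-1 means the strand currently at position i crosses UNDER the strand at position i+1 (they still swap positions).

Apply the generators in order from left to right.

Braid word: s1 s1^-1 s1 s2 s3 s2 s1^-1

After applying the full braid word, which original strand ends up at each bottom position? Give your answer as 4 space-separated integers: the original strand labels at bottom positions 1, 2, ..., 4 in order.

Gen 1 (s1): strand 1 crosses over strand 2. Perm now: [2 1 3 4]
Gen 2 (s1^-1): strand 2 crosses under strand 1. Perm now: [1 2 3 4]
Gen 3 (s1): strand 1 crosses over strand 2. Perm now: [2 1 3 4]
Gen 4 (s2): strand 1 crosses over strand 3. Perm now: [2 3 1 4]
Gen 5 (s3): strand 1 crosses over strand 4. Perm now: [2 3 4 1]
Gen 6 (s2): strand 3 crosses over strand 4. Perm now: [2 4 3 1]
Gen 7 (s1^-1): strand 2 crosses under strand 4. Perm now: [4 2 3 1]

Answer: 4 2 3 1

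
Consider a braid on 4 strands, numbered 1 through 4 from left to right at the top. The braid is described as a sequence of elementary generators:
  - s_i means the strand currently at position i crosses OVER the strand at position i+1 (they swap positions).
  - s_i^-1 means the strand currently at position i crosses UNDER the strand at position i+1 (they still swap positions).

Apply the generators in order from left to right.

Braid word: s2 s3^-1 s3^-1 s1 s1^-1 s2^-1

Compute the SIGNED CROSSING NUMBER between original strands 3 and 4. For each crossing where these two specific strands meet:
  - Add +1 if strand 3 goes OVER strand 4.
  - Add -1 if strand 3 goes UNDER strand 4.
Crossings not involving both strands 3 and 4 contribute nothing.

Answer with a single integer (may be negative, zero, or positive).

Gen 1: crossing 2x3. Both 3&4? no. Sum: 0
Gen 2: crossing 2x4. Both 3&4? no. Sum: 0
Gen 3: crossing 4x2. Both 3&4? no. Sum: 0
Gen 4: crossing 1x3. Both 3&4? no. Sum: 0
Gen 5: crossing 3x1. Both 3&4? no. Sum: 0
Gen 6: crossing 3x2. Both 3&4? no. Sum: 0

Answer: 0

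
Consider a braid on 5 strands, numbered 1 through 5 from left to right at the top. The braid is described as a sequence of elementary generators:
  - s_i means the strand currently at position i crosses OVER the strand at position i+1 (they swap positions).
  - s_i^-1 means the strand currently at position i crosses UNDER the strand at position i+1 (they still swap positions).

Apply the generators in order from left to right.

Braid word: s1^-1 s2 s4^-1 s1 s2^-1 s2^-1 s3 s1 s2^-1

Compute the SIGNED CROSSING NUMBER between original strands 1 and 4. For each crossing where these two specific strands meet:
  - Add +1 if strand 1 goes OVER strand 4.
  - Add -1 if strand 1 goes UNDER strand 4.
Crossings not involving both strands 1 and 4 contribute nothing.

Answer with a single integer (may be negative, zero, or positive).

Gen 1: crossing 1x2. Both 1&4? no. Sum: 0
Gen 2: crossing 1x3. Both 1&4? no. Sum: 0
Gen 3: crossing 4x5. Both 1&4? no. Sum: 0
Gen 4: crossing 2x3. Both 1&4? no. Sum: 0
Gen 5: crossing 2x1. Both 1&4? no. Sum: 0
Gen 6: crossing 1x2. Both 1&4? no. Sum: 0
Gen 7: crossing 1x5. Both 1&4? no. Sum: 0
Gen 8: crossing 3x2. Both 1&4? no. Sum: 0
Gen 9: crossing 3x5. Both 1&4? no. Sum: 0

Answer: 0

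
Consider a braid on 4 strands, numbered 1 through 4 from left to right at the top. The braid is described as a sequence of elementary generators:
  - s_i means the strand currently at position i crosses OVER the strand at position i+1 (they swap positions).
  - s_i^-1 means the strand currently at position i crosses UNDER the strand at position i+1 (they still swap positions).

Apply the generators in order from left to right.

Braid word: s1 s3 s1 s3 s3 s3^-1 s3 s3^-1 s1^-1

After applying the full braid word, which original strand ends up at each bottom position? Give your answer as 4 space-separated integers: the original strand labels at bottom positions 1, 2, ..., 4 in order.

Answer: 2 1 3 4

Derivation:
Gen 1 (s1): strand 1 crosses over strand 2. Perm now: [2 1 3 4]
Gen 2 (s3): strand 3 crosses over strand 4. Perm now: [2 1 4 3]
Gen 3 (s1): strand 2 crosses over strand 1. Perm now: [1 2 4 3]
Gen 4 (s3): strand 4 crosses over strand 3. Perm now: [1 2 3 4]
Gen 5 (s3): strand 3 crosses over strand 4. Perm now: [1 2 4 3]
Gen 6 (s3^-1): strand 4 crosses under strand 3. Perm now: [1 2 3 4]
Gen 7 (s3): strand 3 crosses over strand 4. Perm now: [1 2 4 3]
Gen 8 (s3^-1): strand 4 crosses under strand 3. Perm now: [1 2 3 4]
Gen 9 (s1^-1): strand 1 crosses under strand 2. Perm now: [2 1 3 4]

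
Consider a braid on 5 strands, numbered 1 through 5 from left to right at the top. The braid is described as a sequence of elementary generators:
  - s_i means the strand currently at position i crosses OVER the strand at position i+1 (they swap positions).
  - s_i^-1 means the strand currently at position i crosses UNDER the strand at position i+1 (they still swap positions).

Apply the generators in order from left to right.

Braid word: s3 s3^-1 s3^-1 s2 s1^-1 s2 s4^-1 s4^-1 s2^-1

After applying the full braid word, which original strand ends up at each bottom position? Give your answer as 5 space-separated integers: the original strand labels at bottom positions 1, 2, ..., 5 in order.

Answer: 4 1 2 3 5

Derivation:
Gen 1 (s3): strand 3 crosses over strand 4. Perm now: [1 2 4 3 5]
Gen 2 (s3^-1): strand 4 crosses under strand 3. Perm now: [1 2 3 4 5]
Gen 3 (s3^-1): strand 3 crosses under strand 4. Perm now: [1 2 4 3 5]
Gen 4 (s2): strand 2 crosses over strand 4. Perm now: [1 4 2 3 5]
Gen 5 (s1^-1): strand 1 crosses under strand 4. Perm now: [4 1 2 3 5]
Gen 6 (s2): strand 1 crosses over strand 2. Perm now: [4 2 1 3 5]
Gen 7 (s4^-1): strand 3 crosses under strand 5. Perm now: [4 2 1 5 3]
Gen 8 (s4^-1): strand 5 crosses under strand 3. Perm now: [4 2 1 3 5]
Gen 9 (s2^-1): strand 2 crosses under strand 1. Perm now: [4 1 2 3 5]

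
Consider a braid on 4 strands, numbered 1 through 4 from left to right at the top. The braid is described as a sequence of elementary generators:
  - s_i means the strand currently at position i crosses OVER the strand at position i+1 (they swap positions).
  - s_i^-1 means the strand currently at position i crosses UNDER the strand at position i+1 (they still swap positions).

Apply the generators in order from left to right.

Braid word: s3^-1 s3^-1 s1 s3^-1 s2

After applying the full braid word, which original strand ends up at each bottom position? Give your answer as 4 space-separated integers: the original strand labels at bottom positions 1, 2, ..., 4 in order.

Gen 1 (s3^-1): strand 3 crosses under strand 4. Perm now: [1 2 4 3]
Gen 2 (s3^-1): strand 4 crosses under strand 3. Perm now: [1 2 3 4]
Gen 3 (s1): strand 1 crosses over strand 2. Perm now: [2 1 3 4]
Gen 4 (s3^-1): strand 3 crosses under strand 4. Perm now: [2 1 4 3]
Gen 5 (s2): strand 1 crosses over strand 4. Perm now: [2 4 1 3]

Answer: 2 4 1 3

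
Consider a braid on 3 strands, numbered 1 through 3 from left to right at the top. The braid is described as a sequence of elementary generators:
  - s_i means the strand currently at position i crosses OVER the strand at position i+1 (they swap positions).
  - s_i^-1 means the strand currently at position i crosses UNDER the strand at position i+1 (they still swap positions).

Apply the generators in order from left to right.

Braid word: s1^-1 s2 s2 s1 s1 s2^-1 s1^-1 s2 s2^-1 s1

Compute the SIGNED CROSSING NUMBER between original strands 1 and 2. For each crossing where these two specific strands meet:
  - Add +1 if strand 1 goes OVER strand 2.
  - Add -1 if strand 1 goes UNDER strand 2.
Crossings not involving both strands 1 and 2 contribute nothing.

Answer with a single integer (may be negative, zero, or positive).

Answer: -3

Derivation:
Gen 1: 1 under 2. Both 1&2? yes. Contrib: -1. Sum: -1
Gen 2: crossing 1x3. Both 1&2? no. Sum: -1
Gen 3: crossing 3x1. Both 1&2? no. Sum: -1
Gen 4: 2 over 1. Both 1&2? yes. Contrib: -1. Sum: -2
Gen 5: 1 over 2. Both 1&2? yes. Contrib: +1. Sum: -1
Gen 6: crossing 1x3. Both 1&2? no. Sum: -1
Gen 7: crossing 2x3. Both 1&2? no. Sum: -1
Gen 8: 2 over 1. Both 1&2? yes. Contrib: -1. Sum: -2
Gen 9: 1 under 2. Both 1&2? yes. Contrib: -1. Sum: -3
Gen 10: crossing 3x2. Both 1&2? no. Sum: -3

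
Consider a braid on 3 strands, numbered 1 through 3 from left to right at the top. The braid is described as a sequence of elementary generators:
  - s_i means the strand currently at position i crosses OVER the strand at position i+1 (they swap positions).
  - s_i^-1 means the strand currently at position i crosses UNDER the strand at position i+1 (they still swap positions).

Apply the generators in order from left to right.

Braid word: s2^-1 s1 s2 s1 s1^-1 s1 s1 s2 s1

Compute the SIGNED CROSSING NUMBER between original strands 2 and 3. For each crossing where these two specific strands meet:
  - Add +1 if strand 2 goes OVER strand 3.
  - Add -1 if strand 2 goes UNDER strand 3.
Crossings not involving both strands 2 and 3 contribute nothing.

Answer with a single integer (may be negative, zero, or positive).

Answer: -3

Derivation:
Gen 1: 2 under 3. Both 2&3? yes. Contrib: -1. Sum: -1
Gen 2: crossing 1x3. Both 2&3? no. Sum: -1
Gen 3: crossing 1x2. Both 2&3? no. Sum: -1
Gen 4: 3 over 2. Both 2&3? yes. Contrib: -1. Sum: -2
Gen 5: 2 under 3. Both 2&3? yes. Contrib: -1. Sum: -3
Gen 6: 3 over 2. Both 2&3? yes. Contrib: -1. Sum: -4
Gen 7: 2 over 3. Both 2&3? yes. Contrib: +1. Sum: -3
Gen 8: crossing 2x1. Both 2&3? no. Sum: -3
Gen 9: crossing 3x1. Both 2&3? no. Sum: -3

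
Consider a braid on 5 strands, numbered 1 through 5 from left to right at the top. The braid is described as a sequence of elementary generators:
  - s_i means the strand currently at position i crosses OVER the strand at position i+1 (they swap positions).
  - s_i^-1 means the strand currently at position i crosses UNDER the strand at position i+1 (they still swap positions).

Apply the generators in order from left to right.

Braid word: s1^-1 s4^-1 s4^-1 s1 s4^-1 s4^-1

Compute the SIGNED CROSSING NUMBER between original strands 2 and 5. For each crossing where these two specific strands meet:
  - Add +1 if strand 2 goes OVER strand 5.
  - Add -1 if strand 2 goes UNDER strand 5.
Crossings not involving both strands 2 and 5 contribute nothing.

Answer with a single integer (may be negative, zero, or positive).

Gen 1: crossing 1x2. Both 2&5? no. Sum: 0
Gen 2: crossing 4x5. Both 2&5? no. Sum: 0
Gen 3: crossing 5x4. Both 2&5? no. Sum: 0
Gen 4: crossing 2x1. Both 2&5? no. Sum: 0
Gen 5: crossing 4x5. Both 2&5? no. Sum: 0
Gen 6: crossing 5x4. Both 2&5? no. Sum: 0

Answer: 0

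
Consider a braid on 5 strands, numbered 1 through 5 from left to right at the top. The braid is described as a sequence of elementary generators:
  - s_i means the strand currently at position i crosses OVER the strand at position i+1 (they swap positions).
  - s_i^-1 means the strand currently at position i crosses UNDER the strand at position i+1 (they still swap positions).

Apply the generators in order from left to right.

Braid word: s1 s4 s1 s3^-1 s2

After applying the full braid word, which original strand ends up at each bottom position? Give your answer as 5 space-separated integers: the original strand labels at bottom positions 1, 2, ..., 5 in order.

Answer: 1 5 2 3 4

Derivation:
Gen 1 (s1): strand 1 crosses over strand 2. Perm now: [2 1 3 4 5]
Gen 2 (s4): strand 4 crosses over strand 5. Perm now: [2 1 3 5 4]
Gen 3 (s1): strand 2 crosses over strand 1. Perm now: [1 2 3 5 4]
Gen 4 (s3^-1): strand 3 crosses under strand 5. Perm now: [1 2 5 3 4]
Gen 5 (s2): strand 2 crosses over strand 5. Perm now: [1 5 2 3 4]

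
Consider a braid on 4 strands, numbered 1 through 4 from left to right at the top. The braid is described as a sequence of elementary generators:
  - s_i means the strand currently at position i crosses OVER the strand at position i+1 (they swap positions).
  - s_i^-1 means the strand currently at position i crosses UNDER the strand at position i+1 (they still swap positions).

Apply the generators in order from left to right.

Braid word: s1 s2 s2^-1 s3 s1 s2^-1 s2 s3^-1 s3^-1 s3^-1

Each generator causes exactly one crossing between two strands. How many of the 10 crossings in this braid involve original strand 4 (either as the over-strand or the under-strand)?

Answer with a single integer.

Answer: 6

Derivation:
Gen 1: crossing 1x2. Involves strand 4? no. Count so far: 0
Gen 2: crossing 1x3. Involves strand 4? no. Count so far: 0
Gen 3: crossing 3x1. Involves strand 4? no. Count so far: 0
Gen 4: crossing 3x4. Involves strand 4? yes. Count so far: 1
Gen 5: crossing 2x1. Involves strand 4? no. Count so far: 1
Gen 6: crossing 2x4. Involves strand 4? yes. Count so far: 2
Gen 7: crossing 4x2. Involves strand 4? yes. Count so far: 3
Gen 8: crossing 4x3. Involves strand 4? yes. Count so far: 4
Gen 9: crossing 3x4. Involves strand 4? yes. Count so far: 5
Gen 10: crossing 4x3. Involves strand 4? yes. Count so far: 6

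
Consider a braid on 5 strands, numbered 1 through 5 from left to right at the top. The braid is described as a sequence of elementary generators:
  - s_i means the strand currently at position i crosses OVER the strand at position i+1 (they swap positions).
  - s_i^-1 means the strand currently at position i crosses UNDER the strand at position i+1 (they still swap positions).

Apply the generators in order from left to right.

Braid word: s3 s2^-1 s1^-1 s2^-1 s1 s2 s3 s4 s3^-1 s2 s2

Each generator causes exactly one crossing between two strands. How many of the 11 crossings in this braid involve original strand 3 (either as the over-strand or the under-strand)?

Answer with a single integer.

Gen 1: crossing 3x4. Involves strand 3? yes. Count so far: 1
Gen 2: crossing 2x4. Involves strand 3? no. Count so far: 1
Gen 3: crossing 1x4. Involves strand 3? no. Count so far: 1
Gen 4: crossing 1x2. Involves strand 3? no. Count so far: 1
Gen 5: crossing 4x2. Involves strand 3? no. Count so far: 1
Gen 6: crossing 4x1. Involves strand 3? no. Count so far: 1
Gen 7: crossing 4x3. Involves strand 3? yes. Count so far: 2
Gen 8: crossing 4x5. Involves strand 3? no. Count so far: 2
Gen 9: crossing 3x5. Involves strand 3? yes. Count so far: 3
Gen 10: crossing 1x5. Involves strand 3? no. Count so far: 3
Gen 11: crossing 5x1. Involves strand 3? no. Count so far: 3

Answer: 3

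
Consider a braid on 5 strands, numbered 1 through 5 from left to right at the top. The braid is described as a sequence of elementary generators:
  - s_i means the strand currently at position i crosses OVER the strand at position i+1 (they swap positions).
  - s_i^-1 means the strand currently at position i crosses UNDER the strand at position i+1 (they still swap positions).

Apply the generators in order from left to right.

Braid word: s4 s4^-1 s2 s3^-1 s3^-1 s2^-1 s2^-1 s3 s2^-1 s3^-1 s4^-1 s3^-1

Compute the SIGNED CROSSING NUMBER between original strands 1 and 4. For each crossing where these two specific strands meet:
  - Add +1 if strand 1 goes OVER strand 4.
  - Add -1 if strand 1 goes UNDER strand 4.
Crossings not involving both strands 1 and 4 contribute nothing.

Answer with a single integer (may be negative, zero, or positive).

Gen 1: crossing 4x5. Both 1&4? no. Sum: 0
Gen 2: crossing 5x4. Both 1&4? no. Sum: 0
Gen 3: crossing 2x3. Both 1&4? no. Sum: 0
Gen 4: crossing 2x4. Both 1&4? no. Sum: 0
Gen 5: crossing 4x2. Both 1&4? no. Sum: 0
Gen 6: crossing 3x2. Both 1&4? no. Sum: 0
Gen 7: crossing 2x3. Both 1&4? no. Sum: 0
Gen 8: crossing 2x4. Both 1&4? no. Sum: 0
Gen 9: crossing 3x4. Both 1&4? no. Sum: 0
Gen 10: crossing 3x2. Both 1&4? no. Sum: 0
Gen 11: crossing 3x5. Both 1&4? no. Sum: 0
Gen 12: crossing 2x5. Both 1&4? no. Sum: 0

Answer: 0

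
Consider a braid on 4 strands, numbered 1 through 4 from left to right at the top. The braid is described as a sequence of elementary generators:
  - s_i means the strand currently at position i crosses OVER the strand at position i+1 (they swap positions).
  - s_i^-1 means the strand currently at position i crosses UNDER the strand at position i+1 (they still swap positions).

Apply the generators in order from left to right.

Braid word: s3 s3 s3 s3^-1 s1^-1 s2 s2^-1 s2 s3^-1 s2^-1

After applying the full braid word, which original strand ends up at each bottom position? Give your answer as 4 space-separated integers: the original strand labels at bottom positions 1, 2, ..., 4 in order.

Gen 1 (s3): strand 3 crosses over strand 4. Perm now: [1 2 4 3]
Gen 2 (s3): strand 4 crosses over strand 3. Perm now: [1 2 3 4]
Gen 3 (s3): strand 3 crosses over strand 4. Perm now: [1 2 4 3]
Gen 4 (s3^-1): strand 4 crosses under strand 3. Perm now: [1 2 3 4]
Gen 5 (s1^-1): strand 1 crosses under strand 2. Perm now: [2 1 3 4]
Gen 6 (s2): strand 1 crosses over strand 3. Perm now: [2 3 1 4]
Gen 7 (s2^-1): strand 3 crosses under strand 1. Perm now: [2 1 3 4]
Gen 8 (s2): strand 1 crosses over strand 3. Perm now: [2 3 1 4]
Gen 9 (s3^-1): strand 1 crosses under strand 4. Perm now: [2 3 4 1]
Gen 10 (s2^-1): strand 3 crosses under strand 4. Perm now: [2 4 3 1]

Answer: 2 4 3 1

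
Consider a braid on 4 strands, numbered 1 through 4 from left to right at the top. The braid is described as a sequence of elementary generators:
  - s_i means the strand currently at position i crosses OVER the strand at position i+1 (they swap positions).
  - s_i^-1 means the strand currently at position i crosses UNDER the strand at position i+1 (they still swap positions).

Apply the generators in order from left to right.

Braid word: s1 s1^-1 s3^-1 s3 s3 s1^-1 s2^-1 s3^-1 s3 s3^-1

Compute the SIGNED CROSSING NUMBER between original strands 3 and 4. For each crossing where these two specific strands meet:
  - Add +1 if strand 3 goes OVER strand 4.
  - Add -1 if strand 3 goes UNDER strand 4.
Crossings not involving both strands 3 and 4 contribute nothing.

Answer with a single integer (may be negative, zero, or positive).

Answer: -1

Derivation:
Gen 1: crossing 1x2. Both 3&4? no. Sum: 0
Gen 2: crossing 2x1. Both 3&4? no. Sum: 0
Gen 3: 3 under 4. Both 3&4? yes. Contrib: -1. Sum: -1
Gen 4: 4 over 3. Both 3&4? yes. Contrib: -1. Sum: -2
Gen 5: 3 over 4. Both 3&4? yes. Contrib: +1. Sum: -1
Gen 6: crossing 1x2. Both 3&4? no. Sum: -1
Gen 7: crossing 1x4. Both 3&4? no. Sum: -1
Gen 8: crossing 1x3. Both 3&4? no. Sum: -1
Gen 9: crossing 3x1. Both 3&4? no. Sum: -1
Gen 10: crossing 1x3. Both 3&4? no. Sum: -1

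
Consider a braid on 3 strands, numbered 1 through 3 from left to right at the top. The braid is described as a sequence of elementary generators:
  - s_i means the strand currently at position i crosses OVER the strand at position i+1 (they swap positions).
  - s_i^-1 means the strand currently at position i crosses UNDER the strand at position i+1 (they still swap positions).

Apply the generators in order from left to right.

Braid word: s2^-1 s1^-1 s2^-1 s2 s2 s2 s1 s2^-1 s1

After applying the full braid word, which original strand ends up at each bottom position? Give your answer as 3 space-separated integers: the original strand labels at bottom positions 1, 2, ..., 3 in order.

Answer: 2 1 3

Derivation:
Gen 1 (s2^-1): strand 2 crosses under strand 3. Perm now: [1 3 2]
Gen 2 (s1^-1): strand 1 crosses under strand 3. Perm now: [3 1 2]
Gen 3 (s2^-1): strand 1 crosses under strand 2. Perm now: [3 2 1]
Gen 4 (s2): strand 2 crosses over strand 1. Perm now: [3 1 2]
Gen 5 (s2): strand 1 crosses over strand 2. Perm now: [3 2 1]
Gen 6 (s2): strand 2 crosses over strand 1. Perm now: [3 1 2]
Gen 7 (s1): strand 3 crosses over strand 1. Perm now: [1 3 2]
Gen 8 (s2^-1): strand 3 crosses under strand 2. Perm now: [1 2 3]
Gen 9 (s1): strand 1 crosses over strand 2. Perm now: [2 1 3]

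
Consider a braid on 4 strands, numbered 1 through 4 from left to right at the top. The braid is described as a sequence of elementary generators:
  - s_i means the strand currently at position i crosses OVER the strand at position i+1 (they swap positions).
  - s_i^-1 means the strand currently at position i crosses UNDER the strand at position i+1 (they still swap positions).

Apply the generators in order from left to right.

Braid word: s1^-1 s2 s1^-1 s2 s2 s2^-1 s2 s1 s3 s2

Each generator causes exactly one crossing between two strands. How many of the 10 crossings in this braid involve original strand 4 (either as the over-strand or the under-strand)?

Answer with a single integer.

Gen 1: crossing 1x2. Involves strand 4? no. Count so far: 0
Gen 2: crossing 1x3. Involves strand 4? no. Count so far: 0
Gen 3: crossing 2x3. Involves strand 4? no. Count so far: 0
Gen 4: crossing 2x1. Involves strand 4? no. Count so far: 0
Gen 5: crossing 1x2. Involves strand 4? no. Count so far: 0
Gen 6: crossing 2x1. Involves strand 4? no. Count so far: 0
Gen 7: crossing 1x2. Involves strand 4? no. Count so far: 0
Gen 8: crossing 3x2. Involves strand 4? no. Count so far: 0
Gen 9: crossing 1x4. Involves strand 4? yes. Count so far: 1
Gen 10: crossing 3x4. Involves strand 4? yes. Count so far: 2

Answer: 2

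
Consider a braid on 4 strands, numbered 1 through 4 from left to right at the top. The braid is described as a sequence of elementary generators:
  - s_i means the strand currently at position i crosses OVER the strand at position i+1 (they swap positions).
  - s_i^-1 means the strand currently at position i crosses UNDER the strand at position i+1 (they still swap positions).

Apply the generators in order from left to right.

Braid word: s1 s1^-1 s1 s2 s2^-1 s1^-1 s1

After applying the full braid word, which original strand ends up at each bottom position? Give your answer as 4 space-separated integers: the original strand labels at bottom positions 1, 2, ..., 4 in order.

Answer: 2 1 3 4

Derivation:
Gen 1 (s1): strand 1 crosses over strand 2. Perm now: [2 1 3 4]
Gen 2 (s1^-1): strand 2 crosses under strand 1. Perm now: [1 2 3 4]
Gen 3 (s1): strand 1 crosses over strand 2. Perm now: [2 1 3 4]
Gen 4 (s2): strand 1 crosses over strand 3. Perm now: [2 3 1 4]
Gen 5 (s2^-1): strand 3 crosses under strand 1. Perm now: [2 1 3 4]
Gen 6 (s1^-1): strand 2 crosses under strand 1. Perm now: [1 2 3 4]
Gen 7 (s1): strand 1 crosses over strand 2. Perm now: [2 1 3 4]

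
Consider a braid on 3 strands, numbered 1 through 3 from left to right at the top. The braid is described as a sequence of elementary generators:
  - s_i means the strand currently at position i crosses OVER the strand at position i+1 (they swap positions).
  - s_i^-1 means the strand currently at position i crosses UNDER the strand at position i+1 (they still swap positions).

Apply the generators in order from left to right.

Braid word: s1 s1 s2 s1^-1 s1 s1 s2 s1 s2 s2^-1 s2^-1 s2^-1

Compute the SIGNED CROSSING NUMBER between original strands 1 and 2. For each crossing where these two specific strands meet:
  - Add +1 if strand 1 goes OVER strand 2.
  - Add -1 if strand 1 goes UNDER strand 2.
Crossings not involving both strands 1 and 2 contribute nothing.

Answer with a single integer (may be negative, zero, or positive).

Answer: 1

Derivation:
Gen 1: 1 over 2. Both 1&2? yes. Contrib: +1. Sum: 1
Gen 2: 2 over 1. Both 1&2? yes. Contrib: -1. Sum: 0
Gen 3: crossing 2x3. Both 1&2? no. Sum: 0
Gen 4: crossing 1x3. Both 1&2? no. Sum: 0
Gen 5: crossing 3x1. Both 1&2? no. Sum: 0
Gen 6: crossing 1x3. Both 1&2? no. Sum: 0
Gen 7: 1 over 2. Both 1&2? yes. Contrib: +1. Sum: 1
Gen 8: crossing 3x2. Both 1&2? no. Sum: 1
Gen 9: crossing 3x1. Both 1&2? no. Sum: 1
Gen 10: crossing 1x3. Both 1&2? no. Sum: 1
Gen 11: crossing 3x1. Both 1&2? no. Sum: 1
Gen 12: crossing 1x3. Both 1&2? no. Sum: 1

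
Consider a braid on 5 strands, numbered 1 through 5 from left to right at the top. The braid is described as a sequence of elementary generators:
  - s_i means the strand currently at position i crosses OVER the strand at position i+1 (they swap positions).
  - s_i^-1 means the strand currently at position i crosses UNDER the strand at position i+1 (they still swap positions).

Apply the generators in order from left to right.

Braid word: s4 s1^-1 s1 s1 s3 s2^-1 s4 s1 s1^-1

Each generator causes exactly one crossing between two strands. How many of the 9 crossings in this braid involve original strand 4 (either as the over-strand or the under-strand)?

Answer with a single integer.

Answer: 2

Derivation:
Gen 1: crossing 4x5. Involves strand 4? yes. Count so far: 1
Gen 2: crossing 1x2. Involves strand 4? no. Count so far: 1
Gen 3: crossing 2x1. Involves strand 4? no. Count so far: 1
Gen 4: crossing 1x2. Involves strand 4? no. Count so far: 1
Gen 5: crossing 3x5. Involves strand 4? no. Count so far: 1
Gen 6: crossing 1x5. Involves strand 4? no. Count so far: 1
Gen 7: crossing 3x4. Involves strand 4? yes. Count so far: 2
Gen 8: crossing 2x5. Involves strand 4? no. Count so far: 2
Gen 9: crossing 5x2. Involves strand 4? no. Count so far: 2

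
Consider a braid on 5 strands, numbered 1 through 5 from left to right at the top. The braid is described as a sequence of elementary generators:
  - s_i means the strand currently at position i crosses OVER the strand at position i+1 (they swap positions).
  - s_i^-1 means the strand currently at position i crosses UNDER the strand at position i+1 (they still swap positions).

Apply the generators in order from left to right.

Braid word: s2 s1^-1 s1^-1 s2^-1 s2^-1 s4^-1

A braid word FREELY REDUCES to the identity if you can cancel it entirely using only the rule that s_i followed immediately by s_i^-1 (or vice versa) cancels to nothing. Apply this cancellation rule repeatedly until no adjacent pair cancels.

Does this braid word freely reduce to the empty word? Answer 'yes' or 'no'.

Gen 1 (s2): push. Stack: [s2]
Gen 2 (s1^-1): push. Stack: [s2 s1^-1]
Gen 3 (s1^-1): push. Stack: [s2 s1^-1 s1^-1]
Gen 4 (s2^-1): push. Stack: [s2 s1^-1 s1^-1 s2^-1]
Gen 5 (s2^-1): push. Stack: [s2 s1^-1 s1^-1 s2^-1 s2^-1]
Gen 6 (s4^-1): push. Stack: [s2 s1^-1 s1^-1 s2^-1 s2^-1 s4^-1]
Reduced word: s2 s1^-1 s1^-1 s2^-1 s2^-1 s4^-1

Answer: no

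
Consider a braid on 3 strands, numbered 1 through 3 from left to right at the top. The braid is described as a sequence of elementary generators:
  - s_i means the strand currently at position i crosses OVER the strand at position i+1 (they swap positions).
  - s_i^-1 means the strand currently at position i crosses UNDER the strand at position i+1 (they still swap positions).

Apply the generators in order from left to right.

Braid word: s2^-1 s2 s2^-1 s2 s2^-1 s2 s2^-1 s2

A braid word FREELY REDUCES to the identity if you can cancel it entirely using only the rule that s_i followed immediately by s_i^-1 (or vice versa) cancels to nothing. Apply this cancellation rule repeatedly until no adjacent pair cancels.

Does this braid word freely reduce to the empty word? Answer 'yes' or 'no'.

Gen 1 (s2^-1): push. Stack: [s2^-1]
Gen 2 (s2): cancels prior s2^-1. Stack: []
Gen 3 (s2^-1): push. Stack: [s2^-1]
Gen 4 (s2): cancels prior s2^-1. Stack: []
Gen 5 (s2^-1): push. Stack: [s2^-1]
Gen 6 (s2): cancels prior s2^-1. Stack: []
Gen 7 (s2^-1): push. Stack: [s2^-1]
Gen 8 (s2): cancels prior s2^-1. Stack: []
Reduced word: (empty)

Answer: yes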